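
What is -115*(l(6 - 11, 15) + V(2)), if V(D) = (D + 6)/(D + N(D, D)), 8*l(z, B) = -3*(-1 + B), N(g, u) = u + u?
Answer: 5405/12 ≈ 450.42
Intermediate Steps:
N(g, u) = 2*u
l(z, B) = 3/8 - 3*B/8 (l(z, B) = (-3*(-1 + B))/8 = (3 - 3*B)/8 = 3/8 - 3*B/8)
V(D) = (6 + D)/(3*D) (V(D) = (D + 6)/(D + 2*D) = (6 + D)/((3*D)) = (6 + D)*(1/(3*D)) = (6 + D)/(3*D))
-115*(l(6 - 11, 15) + V(2)) = -115*((3/8 - 3/8*15) + (1/3)*(6 + 2)/2) = -115*((3/8 - 45/8) + (1/3)*(1/2)*8) = -115*(-21/4 + 4/3) = -115*(-47/12) = 5405/12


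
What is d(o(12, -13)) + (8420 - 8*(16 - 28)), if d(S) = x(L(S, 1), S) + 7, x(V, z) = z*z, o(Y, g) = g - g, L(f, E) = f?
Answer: 8523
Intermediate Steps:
o(Y, g) = 0
x(V, z) = z**2
d(S) = 7 + S**2 (d(S) = S**2 + 7 = 7 + S**2)
d(o(12, -13)) + (8420 - 8*(16 - 28)) = (7 + 0**2) + (8420 - 8*(16 - 28)) = (7 + 0) + (8420 - 8*(-12)) = 7 + (8420 - 1*(-96)) = 7 + (8420 + 96) = 7 + 8516 = 8523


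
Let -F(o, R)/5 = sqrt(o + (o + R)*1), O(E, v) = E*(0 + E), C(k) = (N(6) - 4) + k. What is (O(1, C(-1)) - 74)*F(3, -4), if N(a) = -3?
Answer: 365*sqrt(2) ≈ 516.19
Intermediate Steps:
C(k) = -7 + k (C(k) = (-3 - 4) + k = -7 + k)
O(E, v) = E**2 (O(E, v) = E*E = E**2)
F(o, R) = -5*sqrt(R + 2*o) (F(o, R) = -5*sqrt(o + (o + R)*1) = -5*sqrt(o + (R + o)*1) = -5*sqrt(o + (R + o)) = -5*sqrt(R + 2*o))
(O(1, C(-1)) - 74)*F(3, -4) = (1**2 - 74)*(-5*sqrt(-4 + 2*3)) = (1 - 74)*(-5*sqrt(-4 + 6)) = -(-365)*sqrt(2) = 365*sqrt(2)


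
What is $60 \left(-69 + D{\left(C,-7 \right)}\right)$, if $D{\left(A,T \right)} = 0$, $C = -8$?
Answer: $-4140$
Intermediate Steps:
$60 \left(-69 + D{\left(C,-7 \right)}\right) = 60 \left(-69 + 0\right) = 60 \left(-69\right) = -4140$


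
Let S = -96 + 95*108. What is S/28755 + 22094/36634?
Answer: 167943491/175568445 ≈ 0.95657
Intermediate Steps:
S = 10164 (S = -96 + 10260 = 10164)
S/28755 + 22094/36634 = 10164/28755 + 22094/36634 = 10164*(1/28755) + 22094*(1/36634) = 3388/9585 + 11047/18317 = 167943491/175568445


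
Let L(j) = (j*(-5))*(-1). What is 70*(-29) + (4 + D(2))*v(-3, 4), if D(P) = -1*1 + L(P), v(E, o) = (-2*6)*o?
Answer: -2654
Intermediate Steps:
L(j) = 5*j (L(j) = -5*j*(-1) = 5*j)
v(E, o) = -12*o
D(P) = -1 + 5*P (D(P) = -1*1 + 5*P = -1 + 5*P)
70*(-29) + (4 + D(2))*v(-3, 4) = 70*(-29) + (4 + (-1 + 5*2))*(-12*4) = -2030 + (4 + (-1 + 10))*(-48) = -2030 + (4 + 9)*(-48) = -2030 + 13*(-48) = -2030 - 624 = -2654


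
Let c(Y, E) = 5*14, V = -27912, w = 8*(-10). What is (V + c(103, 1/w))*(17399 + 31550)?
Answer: -1362838058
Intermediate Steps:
w = -80
c(Y, E) = 70
(V + c(103, 1/w))*(17399 + 31550) = (-27912 + 70)*(17399 + 31550) = -27842*48949 = -1362838058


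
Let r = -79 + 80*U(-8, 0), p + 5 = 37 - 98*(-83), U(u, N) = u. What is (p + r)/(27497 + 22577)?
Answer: 7447/50074 ≈ 0.14872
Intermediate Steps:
p = 8166 (p = -5 + (37 - 98*(-83)) = -5 + (37 + 8134) = -5 + 8171 = 8166)
r = -719 (r = -79 + 80*(-8) = -79 - 640 = -719)
(p + r)/(27497 + 22577) = (8166 - 719)/(27497 + 22577) = 7447/50074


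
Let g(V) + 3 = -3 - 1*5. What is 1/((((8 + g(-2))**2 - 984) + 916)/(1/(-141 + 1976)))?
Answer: -1/108265 ≈ -9.2366e-6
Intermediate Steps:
g(V) = -11 (g(V) = -3 + (-3 - 1*5) = -3 + (-3 - 5) = -3 - 8 = -11)
1/((((8 + g(-2))**2 - 984) + 916)/(1/(-141 + 1976))) = 1/((((8 - 11)**2 - 984) + 916)/(1/(-141 + 1976))) = 1/((((-3)**2 - 984) + 916)/(1/1835)) = 1/(((9 - 984) + 916)/(1/1835)) = 1/((-975 + 916)*1835) = 1/(-59*1835) = 1/(-108265) = -1/108265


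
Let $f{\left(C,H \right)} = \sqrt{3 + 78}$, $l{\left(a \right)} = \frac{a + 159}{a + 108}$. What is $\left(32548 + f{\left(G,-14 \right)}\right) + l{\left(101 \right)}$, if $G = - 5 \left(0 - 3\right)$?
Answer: $\frac{6804673}{209} \approx 32558.0$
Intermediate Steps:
$l{\left(a \right)} = \frac{159 + a}{108 + a}$
$G = 15$ ($G = \left(-5\right) \left(-3\right) = 15$)
$f{\left(C,H \right)} = 9$ ($f{\left(C,H \right)} = \sqrt{81} = 9$)
$\left(32548 + f{\left(G,-14 \right)}\right) + l{\left(101 \right)} = \left(32548 + 9\right) + \frac{159 + 101}{108 + 101} = 32557 + \frac{1}{209} \cdot 260 = 32557 + \frac{260}{209} = \frac{6804673}{209}$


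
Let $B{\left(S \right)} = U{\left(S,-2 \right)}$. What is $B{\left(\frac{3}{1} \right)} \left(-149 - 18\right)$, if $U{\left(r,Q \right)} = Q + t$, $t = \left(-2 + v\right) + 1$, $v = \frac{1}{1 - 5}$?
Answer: $\frac{2171}{4} \approx 542.75$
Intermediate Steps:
$v = - \frac{1}{4}$ ($v = \frac{1}{-4} = - \frac{1}{4} \approx -0.25$)
$t = - \frac{5}{4}$ ($t = \left(-2 - \frac{1}{4}\right) + 1 = - \frac{9}{4} + 1 = - \frac{5}{4} \approx -1.25$)
$U{\left(r,Q \right)} = - \frac{5}{4} + Q$ ($U{\left(r,Q \right)} = Q - \frac{5}{4} = - \frac{5}{4} + Q$)
$B{\left(S \right)} = - \frac{13}{4}$ ($B{\left(S \right)} = - \frac{5}{4} - 2 = - \frac{13}{4}$)
$B{\left(\frac{3}{1} \right)} \left(-149 - 18\right) = - \frac{13 \left(-149 - 18\right)}{4} = \left(- \frac{13}{4}\right) \left(-167\right) = \frac{2171}{4}$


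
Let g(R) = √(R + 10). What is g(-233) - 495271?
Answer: -495271 + I*√223 ≈ -4.9527e+5 + 14.933*I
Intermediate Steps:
g(R) = √(10 + R)
g(-233) - 495271 = √(10 - 233) - 495271 = √(-223) - 495271 = I*√223 - 495271 = -495271 + I*√223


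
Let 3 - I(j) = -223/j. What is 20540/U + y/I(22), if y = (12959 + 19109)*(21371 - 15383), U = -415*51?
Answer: 1051902932116/71961 ≈ 1.4618e+7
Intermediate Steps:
I(j) = 3 + 223/j (I(j) = 3 - (-223)/j = 3 + 223/j)
U = -21165
y = 192023184 (y = 32068*5988 = 192023184)
20540/U + y/I(22) = 20540/(-21165) + 192023184/(3 + 223/22) = 20540*(-1/21165) + 192023184/(3 + 223*(1/22)) = -4108/4233 + 192023184/(3 + 223/22) = -4108/4233 + 192023184/(289/22) = -4108/4233 + 192023184*(22/289) = -4108/4233 + 4224510048/289 = 1051902932116/71961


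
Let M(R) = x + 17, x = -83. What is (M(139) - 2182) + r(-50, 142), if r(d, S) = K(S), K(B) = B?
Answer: -2106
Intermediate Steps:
M(R) = -66 (M(R) = -83 + 17 = -66)
r(d, S) = S
(M(139) - 2182) + r(-50, 142) = (-66 - 2182) + 142 = -2248 + 142 = -2106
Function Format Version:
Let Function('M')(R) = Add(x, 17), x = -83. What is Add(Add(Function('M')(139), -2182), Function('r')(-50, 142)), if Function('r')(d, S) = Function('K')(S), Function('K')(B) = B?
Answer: -2106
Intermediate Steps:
Function('M')(R) = -66 (Function('M')(R) = Add(-83, 17) = -66)
Function('r')(d, S) = S
Add(Add(Function('M')(139), -2182), Function('r')(-50, 142)) = Add(Add(-66, -2182), 142) = Add(-2248, 142) = -2106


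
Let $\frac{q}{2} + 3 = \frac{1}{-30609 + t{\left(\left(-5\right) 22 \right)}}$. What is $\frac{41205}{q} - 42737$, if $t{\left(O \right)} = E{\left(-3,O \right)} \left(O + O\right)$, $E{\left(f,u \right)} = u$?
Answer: $- \frac{1907576917}{38456} \approx -49604.0$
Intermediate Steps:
$t{\left(O \right)} = 2 O^{2}$ ($t{\left(O \right)} = O \left(O + O\right) = O 2 O = 2 O^{2}$)
$q = - \frac{38456}{6409}$ ($q = -6 + \frac{2}{-30609 + 2 \left(\left(-5\right) 22\right)^{2}} = -6 + \frac{2}{-30609 + 2 \left(-110\right)^{2}} = -6 + \frac{2}{-30609 + 2 \cdot 12100} = -6 + \frac{2}{-30609 + 24200} = -6 + \frac{2}{-6409} = -6 + 2 \left(- \frac{1}{6409}\right) = -6 - \frac{2}{6409} = - \frac{38456}{6409} \approx -6.0003$)
$\frac{41205}{q} - 42737 = \frac{41205}{- \frac{38456}{6409}} - 42737 = 41205 \left(- \frac{6409}{38456}\right) - 42737 = - \frac{264082845}{38456} - 42737 = - \frac{1907576917}{38456}$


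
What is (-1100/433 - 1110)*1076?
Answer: -518341480/433 ≈ -1.1971e+6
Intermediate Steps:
(-1100/433 - 1110)*1076 = -481730/433*1076 = -518341480/433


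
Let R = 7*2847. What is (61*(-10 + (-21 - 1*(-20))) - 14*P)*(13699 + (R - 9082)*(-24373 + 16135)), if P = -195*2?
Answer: -427867874843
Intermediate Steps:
P = -390
R = 19929
(61*(-10 + (-21 - 1*(-20))) - 14*P)*(13699 + (R - 9082)*(-24373 + 16135)) = (61*(-10 + (-21 - 1*(-20))) - 14*(-390))*(13699 + (19929 - 9082)*(-24373 + 16135)) = (61*(-10 + (-21 + 20)) + 5460)*(13699 + 10847*(-8238)) = (61*(-10 - 1) + 5460)*(13699 - 89357586) = (61*(-11) + 5460)*(-89343887) = (-671 + 5460)*(-89343887) = 4789*(-89343887) = -427867874843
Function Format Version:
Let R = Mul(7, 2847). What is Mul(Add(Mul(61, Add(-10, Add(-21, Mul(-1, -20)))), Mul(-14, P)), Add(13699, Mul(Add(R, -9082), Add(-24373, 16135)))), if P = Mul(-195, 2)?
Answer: -427867874843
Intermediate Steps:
P = -390
R = 19929
Mul(Add(Mul(61, Add(-10, Add(-21, Mul(-1, -20)))), Mul(-14, P)), Add(13699, Mul(Add(R, -9082), Add(-24373, 16135)))) = Mul(Add(Mul(61, Add(-10, Add(-21, Mul(-1, -20)))), Mul(-14, -390)), Add(13699, Mul(Add(19929, -9082), Add(-24373, 16135)))) = Mul(Add(Mul(61, Add(-10, Add(-21, 20))), 5460), Add(13699, Mul(10847, -8238))) = Mul(Add(Mul(61, Add(-10, -1)), 5460), Add(13699, -89357586)) = Mul(Add(Mul(61, -11), 5460), -89343887) = Mul(Add(-671, 5460), -89343887) = Mul(4789, -89343887) = -427867874843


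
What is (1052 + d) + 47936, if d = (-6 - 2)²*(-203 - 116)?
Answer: 28572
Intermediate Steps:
d = -20416 (d = (-8)²*(-319) = 64*(-319) = -20416)
(1052 + d) + 47936 = (1052 - 20416) + 47936 = -19364 + 47936 = 28572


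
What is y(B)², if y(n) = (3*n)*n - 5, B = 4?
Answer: 1849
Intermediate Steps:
y(n) = -5 + 3*n² (y(n) = 3*n² - 5 = -5 + 3*n²)
y(B)² = (-5 + 3*4²)² = (-5 + 3*16)² = (-5 + 48)² = 43² = 1849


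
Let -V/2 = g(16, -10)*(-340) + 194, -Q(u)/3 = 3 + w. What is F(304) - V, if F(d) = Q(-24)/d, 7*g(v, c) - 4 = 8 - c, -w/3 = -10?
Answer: -3722869/2128 ≈ -1749.5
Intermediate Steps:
w = 30 (w = -3*(-10) = 30)
g(v, c) = 12/7 - c/7 (g(v, c) = 4/7 + (8 - c)/7 = 4/7 + (8/7 - c/7) = 12/7 - c/7)
Q(u) = -99 (Q(u) = -3*(3 + 30) = -3*33 = -99)
F(d) = -99/d
V = 12244/7 (V = -2*((12/7 - ⅐*(-10))*(-340) + 194) = -2*((12/7 + 10/7)*(-340) + 194) = -2*((22/7)*(-340) + 194) = -2*(-7480/7 + 194) = -2*(-6122/7) = 12244/7 ≈ 1749.1)
F(304) - V = -99/304 - 1*12244/7 = -99*1/304 - 12244/7 = -99/304 - 12244/7 = -3722869/2128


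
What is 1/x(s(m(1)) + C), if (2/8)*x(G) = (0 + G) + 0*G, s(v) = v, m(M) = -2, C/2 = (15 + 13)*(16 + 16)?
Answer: 1/7160 ≈ 0.00013966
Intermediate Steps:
C = 1792 (C = 2*((15 + 13)*(16 + 16)) = 2*(28*32) = 2*896 = 1792)
x(G) = 4*G (x(G) = 4*((0 + G) + 0*G) = 4*(G + 0) = 4*G)
1/x(s(m(1)) + C) = 1/(4*(-2 + 1792)) = 1/(4*1790) = 1/7160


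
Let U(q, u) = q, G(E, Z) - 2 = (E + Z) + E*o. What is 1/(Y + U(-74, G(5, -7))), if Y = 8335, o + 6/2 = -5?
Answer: 1/8261 ≈ 0.00012105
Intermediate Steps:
o = -8 (o = -3 - 5 = -8)
G(E, Z) = 2 + Z - 7*E (G(E, Z) = 2 + ((E + Z) + E*(-8)) = 2 + ((E + Z) - 8*E) = 2 + (Z - 7*E) = 2 + Z - 7*E)
1/(Y + U(-74, G(5, -7))) = 1/(8335 - 74) = 1/8261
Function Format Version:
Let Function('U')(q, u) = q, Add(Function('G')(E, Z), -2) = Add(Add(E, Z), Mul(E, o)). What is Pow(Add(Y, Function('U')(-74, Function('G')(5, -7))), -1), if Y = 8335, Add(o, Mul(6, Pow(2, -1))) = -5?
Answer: Rational(1, 8261) ≈ 0.00012105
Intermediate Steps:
o = -8 (o = Add(-3, -5) = -8)
Function('G')(E, Z) = Add(2, Z, Mul(-7, E)) (Function('G')(E, Z) = Add(2, Add(Add(E, Z), Mul(E, -8))) = Add(2, Add(Add(E, Z), Mul(-8, E))) = Add(2, Add(Z, Mul(-7, E))) = Add(2, Z, Mul(-7, E)))
Pow(Add(Y, Function('U')(-74, Function('G')(5, -7))), -1) = Pow(Add(8335, -74), -1) = Pow(8261, -1) = Rational(1, 8261)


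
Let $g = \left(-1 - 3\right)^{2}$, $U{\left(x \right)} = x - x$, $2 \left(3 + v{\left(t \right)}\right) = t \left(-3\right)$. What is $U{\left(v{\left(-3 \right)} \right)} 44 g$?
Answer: $0$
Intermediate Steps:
$v{\left(t \right)} = -3 - \frac{3 t}{2}$ ($v{\left(t \right)} = -3 + \frac{t \left(-3\right)}{2} = -3 + \frac{\left(-3\right) t}{2} = -3 - \frac{3 t}{2}$)
$U{\left(x \right)} = 0$
$g = 16$ ($g = \left(-4\right)^{2} = 16$)
$U{\left(v{\left(-3 \right)} \right)} 44 g = 0 \cdot 44 \cdot 16 = 0 \cdot 16 = 0$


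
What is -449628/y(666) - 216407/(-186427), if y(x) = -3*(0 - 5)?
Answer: -27939851017/932135 ≈ -29974.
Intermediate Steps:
y(x) = 15 (y(x) = -3*(-5) = 15)
-449628/y(666) - 216407/(-186427) = -449628/15 - 216407/(-186427) = -449628*1/15 - 216407*(-1/186427) = -149876/5 + 216407/186427 = -27939851017/932135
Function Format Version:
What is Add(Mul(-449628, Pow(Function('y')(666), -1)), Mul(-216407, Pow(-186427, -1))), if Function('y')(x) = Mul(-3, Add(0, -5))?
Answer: Rational(-27939851017, 932135) ≈ -29974.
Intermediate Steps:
Function('y')(x) = 15 (Function('y')(x) = Mul(-3, -5) = 15)
Add(Mul(-449628, Pow(Function('y')(666), -1)), Mul(-216407, Pow(-186427, -1))) = Add(Mul(-449628, Pow(15, -1)), Mul(-216407, Pow(-186427, -1))) = Add(Mul(-449628, Rational(1, 15)), Mul(-216407, Rational(-1, 186427))) = Add(Rational(-149876, 5), Rational(216407, 186427)) = Rational(-27939851017, 932135)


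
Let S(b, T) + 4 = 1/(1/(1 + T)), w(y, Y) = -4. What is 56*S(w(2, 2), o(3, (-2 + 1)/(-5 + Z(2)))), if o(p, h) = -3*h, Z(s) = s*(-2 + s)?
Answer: -1008/5 ≈ -201.60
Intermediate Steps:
S(b, T) = -3 + T (S(b, T) = -4 + 1/(1/(1 + T)) = -4 + (1 + T) = -3 + T)
56*S(w(2, 2), o(3, (-2 + 1)/(-5 + Z(2)))) = 56*(-3 - 3*(-2 + 1)/(-5 + 2*(-2 + 2))) = 56*(-3 - (-3)/(-5 + 2*0)) = 56*(-3 - (-3)/(-5 + 0)) = 56*(-3 - (-3)/(-5)) = 56*(-3 - (-3)*(-1)/5) = 56*(-3 - 3*1/5) = 56*(-3 - 3/5) = 56*(-18/5) = -1008/5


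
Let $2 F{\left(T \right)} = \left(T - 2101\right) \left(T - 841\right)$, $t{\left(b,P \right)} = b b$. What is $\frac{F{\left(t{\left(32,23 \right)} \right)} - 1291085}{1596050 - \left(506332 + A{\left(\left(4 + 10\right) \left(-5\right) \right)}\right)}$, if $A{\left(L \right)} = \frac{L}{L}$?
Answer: $- \frac{2779261}{2179434} \approx -1.2752$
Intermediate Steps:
$A{\left(L \right)} = 1$
$t{\left(b,P \right)} = b^{2}$
$F{\left(T \right)} = \frac{\left(-2101 + T\right) \left(-841 + T\right)}{2}$ ($F{\left(T \right)} = \frac{\left(T - 2101\right) \left(T - 841\right)}{2} = \frac{\left(-2101 + T\right) \left(-841 + T\right)}{2}$)
$\frac{F{\left(t{\left(32,23 \right)} \right)} - 1291085}{1596050 - \left(506332 + A{\left(\left(4 + 10\right) \left(-5\right) \right)}\right)} = \frac{\left(\frac{1766941}{2} + \frac{\left(32^{2}\right)^{2}}{2} - 1471 \cdot 32^{2}\right) - 1291085}{1596050 - 506333} = \frac{\left(\frac{1766941}{2} + \frac{1024^{2}}{2} - 1506304\right) - 1291085}{1596050 - 506333} = \frac{\left(\frac{1766941}{2} + \frac{1}{2} \cdot 1048576 - 1506304\right) - 1291085}{1596050 - 506333} = \frac{\left(\frac{1766941}{2} + 524288 - 1506304\right) - 1291085}{1089717} = \left(- \frac{197091}{2} - 1291085\right) \frac{1}{1089717} = \left(- \frac{2779261}{2}\right) \frac{1}{1089717} = - \frac{2779261}{2179434}$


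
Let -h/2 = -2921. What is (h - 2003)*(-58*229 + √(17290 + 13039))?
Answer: -50989598 + 3839*√30329 ≈ -5.0321e+7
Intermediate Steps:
h = 5842 (h = -2*(-2921) = 5842)
(h - 2003)*(-58*229 + √(17290 + 13039)) = (5842 - 2003)*(-58*229 + √(17290 + 13039)) = 3839*(-13282 + √30329) = -50989598 + 3839*√30329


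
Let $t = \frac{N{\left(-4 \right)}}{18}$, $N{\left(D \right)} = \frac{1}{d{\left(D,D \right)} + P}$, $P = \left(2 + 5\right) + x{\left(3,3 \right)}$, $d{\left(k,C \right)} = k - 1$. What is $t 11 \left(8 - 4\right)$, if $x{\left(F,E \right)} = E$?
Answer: $\frac{22}{45} \approx 0.48889$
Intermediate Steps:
$d{\left(k,C \right)} = -1 + k$ ($d{\left(k,C \right)} = k - 1 = -1 + k$)
$P = 10$ ($P = \left(2 + 5\right) + 3 = 7 + 3 = 10$)
$N{\left(D \right)} = \frac{1}{9 + D}$ ($N{\left(D \right)} = \frac{1}{\left(-1 + D\right) + 10} = \frac{1}{9 + D}$)
$t = \frac{1}{90}$ ($t = \frac{1}{\left(9 - 4\right) 18} = \frac{1}{5} \cdot \frac{1}{18} = \frac{1}{90} \approx 0.011111$)
$t 11 \left(8 - 4\right) = \frac{1}{90} \cdot 11 \left(8 - 4\right) = \frac{11 \left(8 - 4\right)}{90} = \frac{11}{90} \cdot 4 = \frac{22}{45}$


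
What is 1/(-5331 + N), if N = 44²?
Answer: -1/3395 ≈ -0.00029455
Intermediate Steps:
N = 1936
1/(-5331 + N) = 1/(-5331 + 1936) = 1/(-3395) = -1/3395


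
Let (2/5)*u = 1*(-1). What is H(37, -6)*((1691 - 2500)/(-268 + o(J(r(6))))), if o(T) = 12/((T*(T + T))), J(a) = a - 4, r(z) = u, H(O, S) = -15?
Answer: -2050815/45268 ≈ -45.304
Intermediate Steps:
u = -5/2 (u = 5*(1*(-1))/2 = (5/2)*(-1) = -5/2 ≈ -2.5000)
r(z) = -5/2
J(a) = -4 + a
o(T) = 6/T² (o(T) = 12/((T*(2*T))) = 12/((2*T²)) = 12*(1/(2*T²)) = 6/T²)
H(37, -6)*((1691 - 2500)/(-268 + o(J(r(6))))) = -15*(1691 - 2500)/(-268 + 6/(-4 - 5/2)²) = -(-12135)/(-268 + 6/(-13/2)²) = -(-12135)/(-268 + 6*(4/169)) = -(-12135)/(-268 + 24/169) = -(-12135)/(-45268/169) = -(-12135)*(-169)/45268 = -15*136721/45268 = -2050815/45268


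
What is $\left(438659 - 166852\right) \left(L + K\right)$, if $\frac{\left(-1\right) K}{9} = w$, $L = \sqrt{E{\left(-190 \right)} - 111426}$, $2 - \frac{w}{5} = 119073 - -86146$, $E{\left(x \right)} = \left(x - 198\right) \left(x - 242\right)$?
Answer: $2510073770355 + 271807 \sqrt{56190} \approx 2.5101 \cdot 10^{12}$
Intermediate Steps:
$E{\left(x \right)} = \left(-242 + x\right) \left(-198 + x\right)$ ($E{\left(x \right)} = \left(-198 + x\right) \left(-242 + x\right) = \left(-242 + x\right) \left(-198 + x\right)$)
$w = -1026085$ ($w = 10 - 5 \left(119073 - -86146\right) = 10 - 5 \left(119073 + 86146\right) = 10 - 1026095 = -1026085$)
$L = \sqrt{56190}$ ($L = \sqrt{\left(47916 + \left(-190\right)^{2} - -83600\right) - 111426} = \sqrt{\left(47916 + 36100 + 83600\right) - 111426} = \sqrt{167616 - 111426} = \sqrt{56190} \approx 237.04$)
$K = 9234765$ ($K = \left(-9\right) \left(-1026085\right) = 9234765$)
$\left(438659 - 166852\right) \left(L + K\right) = \left(438659 - 166852\right) \left(\sqrt{56190} + 9234765\right) = 271807 \left(9234765 + \sqrt{56190}\right) = 2510073770355 + 271807 \sqrt{56190}$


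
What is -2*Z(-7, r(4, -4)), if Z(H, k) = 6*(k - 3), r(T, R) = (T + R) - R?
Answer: -12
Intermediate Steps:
r(T, R) = T (r(T, R) = (R + T) - R = T)
Z(H, k) = -18 + 6*k (Z(H, k) = 6*(-3 + k) = -18 + 6*k)
-2*Z(-7, r(4, -4)) = -2*(-18 + 6*4) = -2*(-18 + 24) = -2*6 = -12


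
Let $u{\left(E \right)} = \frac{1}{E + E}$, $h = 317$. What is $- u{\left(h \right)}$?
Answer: $- \frac{1}{634} \approx -0.0015773$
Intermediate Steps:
$u{\left(E \right)} = \frac{1}{2 E}$
$- u{\left(h \right)} = - \frac{1}{2 \cdot 317} = \left(-1\right) \frac{1}{634} = - \frac{1}{634}$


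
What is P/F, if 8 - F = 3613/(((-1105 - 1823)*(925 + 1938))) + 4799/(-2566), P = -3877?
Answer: -41697966663024/106161033743 ≈ -392.78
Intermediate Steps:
F = 106161033743/10755214512 (F = 8 - (3613/(((-1105 - 1823)*(925 + 1938))) + 4799/(-2566)) = 8 - (3613/((-2928*2863)) + 4799*(-1/2566)) = 8 - (3613/(-8382864) - 4799/2566) = 8 - (3613*(-1/8382864) - 4799/2566) = 8 - (-3613/8382864 - 4799/2566) = 8 - 1*(-20119317647/10755214512) = 8 + 20119317647/10755214512 = 106161033743/10755214512 ≈ 9.8707)
P/F = -3877/106161033743/10755214512 = -3877*10755214512/106161033743 = -41697966663024/106161033743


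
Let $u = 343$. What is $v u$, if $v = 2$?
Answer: $686$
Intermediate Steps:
$v u = 2 \cdot 343 = 686$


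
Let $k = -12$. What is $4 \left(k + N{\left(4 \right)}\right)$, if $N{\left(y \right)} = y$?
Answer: $-32$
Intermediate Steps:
$4 \left(k + N{\left(4 \right)}\right) = 4 \left(-12 + 4\right) = 4 \left(-8\right) = -32$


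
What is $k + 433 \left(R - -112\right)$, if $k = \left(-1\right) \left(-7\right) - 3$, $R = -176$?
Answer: $-27708$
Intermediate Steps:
$k = 4$ ($k = 7 - 3 = 4$)
$k + 433 \left(R - -112\right) = 4 + 433 \left(-176 - -112\right) = 4 + 433 \left(-176 + 112\right) = 4 + 433 \left(-64\right) = 4 - 27712 = -27708$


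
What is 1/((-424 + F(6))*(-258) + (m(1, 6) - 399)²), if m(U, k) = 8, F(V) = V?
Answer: 1/260725 ≈ 3.8355e-6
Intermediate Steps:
1/((-424 + F(6))*(-258) + (m(1, 6) - 399)²) = 1/((-424 + 6)*(-258) + (8 - 399)²) = 1/(-418*(-258) + (-391)²) = 1/(107844 + 152881) = 1/260725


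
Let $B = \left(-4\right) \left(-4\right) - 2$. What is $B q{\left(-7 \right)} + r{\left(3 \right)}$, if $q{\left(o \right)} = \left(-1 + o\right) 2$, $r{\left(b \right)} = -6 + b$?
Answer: $-227$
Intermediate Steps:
$q{\left(o \right)} = -2 + 2 o$
$B = 14$ ($B = 16 - 2 = 14$)
$B q{\left(-7 \right)} + r{\left(3 \right)} = 14 \left(-2 + 2 \left(-7\right)\right) + \left(-6 + 3\right) = 14 \left(-2 - 14\right) - 3 = 14 \left(-16\right) - 3 = -224 - 3 = -227$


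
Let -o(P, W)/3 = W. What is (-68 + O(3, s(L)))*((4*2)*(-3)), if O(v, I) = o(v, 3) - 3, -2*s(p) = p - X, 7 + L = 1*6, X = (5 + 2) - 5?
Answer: 1920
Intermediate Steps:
X = 2 (X = 7 - 5 = 2)
o(P, W) = -3*W
L = -1 (L = -7 + 1*6 = -7 + 6 = -1)
s(p) = 1 - p/2 (s(p) = -(p - 1*2)/2 = -(p - 2)/2 = -(-2 + p)/2 = 1 - p/2)
O(v, I) = -12 (O(v, I) = -3*3 - 3 = -9 - 3 = -12)
(-68 + O(3, s(L)))*((4*2)*(-3)) = (-68 - 12)*((4*2)*(-3)) = -640*(-3) = -80*(-24) = 1920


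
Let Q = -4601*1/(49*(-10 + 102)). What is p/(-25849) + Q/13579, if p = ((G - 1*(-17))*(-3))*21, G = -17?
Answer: -4601/61214132 ≈ -7.5162e-5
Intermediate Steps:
Q = -4601/4508 (Q = -4601/(49*92) = -4601/4508 ≈ -1.0206)
p = 0 (p = ((-17 - 1*(-17))*(-3))*21 = ((-17 + 17)*(-3))*21 = (0*(-3))*21 = 0*21 = 0)
p/(-25849) + Q/13579 = 0/(-25849) - 4601/4508/13579 = 0*(-1/25849) - 4601/4508*1/13579 = 0 - 4601/61214132 = -4601/61214132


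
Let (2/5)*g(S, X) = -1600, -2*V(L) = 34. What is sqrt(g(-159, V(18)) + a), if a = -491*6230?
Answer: I*sqrt(3062930) ≈ 1750.1*I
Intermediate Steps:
V(L) = -17 (V(L) = -1/2*34 = -17)
g(S, X) = -4000 (g(S, X) = (5/2)*(-1600) = -4000)
a = -3058930
sqrt(g(-159, V(18)) + a) = sqrt(-4000 - 3058930) = sqrt(-3062930) = I*sqrt(3062930)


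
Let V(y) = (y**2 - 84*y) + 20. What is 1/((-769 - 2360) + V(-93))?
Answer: 1/13352 ≈ 7.4895e-5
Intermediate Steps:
V(y) = 20 + y**2 - 84*y
1/((-769 - 2360) + V(-93)) = 1/((-769 - 2360) + (20 + (-93)**2 - 84*(-93))) = 1/(-3129 + (20 + 8649 + 7812)) = 1/(-3129 + 16481) = 1/13352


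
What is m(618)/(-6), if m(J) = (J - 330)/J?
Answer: -8/103 ≈ -0.077670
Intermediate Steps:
m(J) = (-330 + J)/J
m(618)/(-6) = ((-330 + 618)/618)/(-6) = -288/3708 = -⅙*48/103 = -8/103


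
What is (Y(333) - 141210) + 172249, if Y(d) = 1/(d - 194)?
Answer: 4314422/139 ≈ 31039.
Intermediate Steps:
Y(d) = 1/(-194 + d)
(Y(333) - 141210) + 172249 = (1/(-194 + 333) - 141210) + 172249 = (1/139 - 141210) + 172249 = -19628189/139 + 172249 = 4314422/139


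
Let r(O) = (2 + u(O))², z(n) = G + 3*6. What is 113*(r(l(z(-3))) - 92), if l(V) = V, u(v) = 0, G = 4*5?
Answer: -9944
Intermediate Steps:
G = 20
z(n) = 38 (z(n) = 20 + 3*6 = 20 + 18 = 38)
r(O) = 4 (r(O) = (2 + 0)² = 2² = 4)
113*(r(l(z(-3))) - 92) = 113*(4 - 92) = 113*(-88) = -9944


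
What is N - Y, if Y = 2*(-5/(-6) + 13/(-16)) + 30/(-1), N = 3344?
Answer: 80975/24 ≈ 3374.0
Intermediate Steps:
Y = -719/24 (Y = 2*(-5*(-⅙) + 13*(-1/16)) + 30*(-1) = 2*(⅚ - 13/16) - 30 = 2*(1/48) - 30 = 1/24 - 30 = -719/24 ≈ -29.958)
N - Y = 3344 - 1*(-719/24) = 3344 + 719/24 = 80975/24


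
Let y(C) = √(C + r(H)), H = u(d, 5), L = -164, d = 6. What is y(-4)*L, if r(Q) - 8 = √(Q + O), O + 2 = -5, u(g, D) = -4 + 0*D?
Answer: -164*√(4 + I*√11) ≈ -351.67 - 126.83*I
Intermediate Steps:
u(g, D) = -4 (u(g, D) = -4 + 0 = -4)
H = -4
O = -7 (O = -2 - 5 = -7)
r(Q) = 8 + √(-7 + Q) (r(Q) = 8 + √(Q - 7) = 8 + √(-7 + Q))
y(C) = √(8 + C + I*√11) (y(C) = √(C + (8 + √(-7 - 4))) = √(C + (8 + √(-11))) = √(C + (8 + I*√11)) = √(8 + C + I*√11))
y(-4)*L = √(8 - 4 + I*√11)*(-164) = √(4 + I*√11)*(-164) = -164*√(4 + I*√11)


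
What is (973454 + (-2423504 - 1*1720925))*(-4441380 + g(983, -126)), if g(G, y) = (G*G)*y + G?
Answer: 400154248860725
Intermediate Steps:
g(G, y) = G + y*G**2 (g(G, y) = G**2*y + G = y*G**2 + G = G + y*G**2)
(973454 + (-2423504 - 1*1720925))*(-4441380 + g(983, -126)) = (973454 + (-2423504 - 1*1720925))*(-4441380 + 983*(1 + 983*(-126))) = (973454 + (-2423504 - 1720925))*(-4441380 + 983*(1 - 123858)) = (973454 - 4144429)*(-4441380 + 983*(-123857)) = -3170975*(-4441380 - 121751431) = -3170975*(-126192811) = 400154248860725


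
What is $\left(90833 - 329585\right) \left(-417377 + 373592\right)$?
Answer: $10453756320$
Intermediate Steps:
$\left(90833 - 329585\right) \left(-417377 + 373592\right) = \left(-238752\right) \left(-43785\right) = 10453756320$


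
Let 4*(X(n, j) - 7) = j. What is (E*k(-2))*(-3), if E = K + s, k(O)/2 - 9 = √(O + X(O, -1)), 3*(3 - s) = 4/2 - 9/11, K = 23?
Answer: -15210/11 - 845*√19/11 ≈ -1717.6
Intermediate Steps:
X(n, j) = 7 + j/4
s = 86/33 (s = 3 - (4/2 - 9/11)/3 = 3 - (4*(½) - 9*1/11)/3 = 3 - (2 - 9/11)/3 = 3 - ⅓*13/11 = 3 - 13/33 = 86/33 ≈ 2.6061)
k(O) = 18 + 2*√(27/4 + O) (k(O) = 18 + 2*√(O + (7 + (¼)*(-1))) = 18 + 2*√(O + (7 - ¼)) = 18 + 2*√(O + 27/4) = 18 + 2*√(27/4 + O))
E = 845/33 (E = 23 + 86/33 = 845/33 ≈ 25.606)
(E*k(-2))*(-3) = (845*(18 + √(27 + 4*(-2)))/33)*(-3) = (845*(18 + √(27 - 8))/33)*(-3) = (845*(18 + √19)/33)*(-3) = (5070/11 + 845*√19/33)*(-3) = -15210/11 - 845*√19/11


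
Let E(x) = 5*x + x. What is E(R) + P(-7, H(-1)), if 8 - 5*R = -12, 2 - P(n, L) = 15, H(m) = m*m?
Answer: 11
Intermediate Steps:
H(m) = m²
P(n, L) = -13 (P(n, L) = 2 - 1*15 = 2 - 15 = -13)
R = 4 (R = 8/5 - ⅕*(-12) = 8/5 + 12/5 = 4)
E(x) = 6*x
E(R) + P(-7, H(-1)) = 6*4 - 13 = 24 - 13 = 11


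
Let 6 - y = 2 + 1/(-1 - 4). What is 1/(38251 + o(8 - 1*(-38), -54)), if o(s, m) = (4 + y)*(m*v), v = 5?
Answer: 1/36037 ≈ 2.7749e-5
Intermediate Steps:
y = 21/5 (y = 6 - (2 + 1/(-1 - 4)) = 6 - (2 + 1/(-5)) = 6 - (2 - ⅕) = 6 - 1*9/5 = 6 - 9/5 = 21/5 ≈ 4.2000)
o(s, m) = 41*m (o(s, m) = (4 + 21/5)*(m*5) = 41*(5*m)/5 = 41*m)
1/(38251 + o(8 - 1*(-38), -54)) = 1/(38251 + 41*(-54)) = 1/(38251 - 2214) = 1/36037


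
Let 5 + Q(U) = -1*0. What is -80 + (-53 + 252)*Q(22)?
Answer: -1075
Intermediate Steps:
Q(U) = -5 (Q(U) = -5 - 1*0 = -5 + 0 = -5)
-80 + (-53 + 252)*Q(22) = -80 + (-53 + 252)*(-5) = -80 + 199*(-5) = -80 - 995 = -1075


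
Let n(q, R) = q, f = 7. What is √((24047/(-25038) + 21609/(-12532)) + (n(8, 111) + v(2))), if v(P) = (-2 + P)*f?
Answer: √127241799793/154722 ≈ 2.3055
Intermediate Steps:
v(P) = -14 + 7*P (v(P) = (-2 + P)*7 = -14 + 7*P)
√((24047/(-25038) + 21609/(-12532)) + (n(8, 111) + v(2))) = √((24047/(-25038) + 21609/(-12532)) + (8 + (-14 + 7*2))) = √((24047*(-1/25038) + 21609*(-1/12532)) + (8 + (-14 + 14))) = √((-24047/25038 - 21609/12532) + (8 + 0)) = √(-2492317/928332 + 8) = √(4934339/928332) = √127241799793/154722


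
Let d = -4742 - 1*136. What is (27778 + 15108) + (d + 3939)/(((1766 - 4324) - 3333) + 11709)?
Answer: 249509809/5818 ≈ 42886.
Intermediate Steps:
d = -4878 (d = -4742 - 136 = -4878)
(27778 + 15108) + (d + 3939)/(((1766 - 4324) - 3333) + 11709) = (27778 + 15108) + (-4878 + 3939)/(((1766 - 4324) - 3333) + 11709) = 42886 - 939/((-2558 - 3333) + 11709) = 42886 - 939/(-5891 + 11709) = 42886 - 939/5818 = 249509809/5818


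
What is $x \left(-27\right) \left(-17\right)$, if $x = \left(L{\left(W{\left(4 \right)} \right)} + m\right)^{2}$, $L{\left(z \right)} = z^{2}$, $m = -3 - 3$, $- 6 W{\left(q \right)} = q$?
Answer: $\frac{42500}{3} \approx 14167.0$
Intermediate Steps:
$W{\left(q \right)} = - \frac{q}{6}$
$m = -6$
$x = \frac{2500}{81}$ ($x = \left(\left(\left(- \frac{1}{6}\right) 4\right)^{2} - 6\right)^{2} = \left(\left(- \frac{2}{3}\right)^{2} - 6\right)^{2} = \left(\frac{4}{9} - 6\right)^{2} = \left(- \frac{50}{9}\right)^{2} = \frac{2500}{81} \approx 30.864$)
$x \left(-27\right) \left(-17\right) = \frac{2500}{81} \left(-27\right) \left(-17\right) = \left(- \frac{2500}{3}\right) \left(-17\right) = \frac{42500}{3}$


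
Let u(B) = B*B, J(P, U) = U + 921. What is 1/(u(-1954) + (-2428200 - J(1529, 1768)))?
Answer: 1/1387227 ≈ 7.2086e-7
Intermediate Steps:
J(P, U) = 921 + U
u(B) = B²
1/(u(-1954) + (-2428200 - J(1529, 1768))) = 1/((-1954)² + (-2428200 - (921 + 1768))) = 1/(3818116 + (-2428200 - 1*2689)) = 1/(3818116 + (-2428200 - 2689)) = 1/(3818116 - 2430889) = 1/1387227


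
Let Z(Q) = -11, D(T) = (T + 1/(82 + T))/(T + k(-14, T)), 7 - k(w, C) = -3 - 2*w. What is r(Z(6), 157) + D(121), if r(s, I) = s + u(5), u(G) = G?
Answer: -100890/20909 ≈ -4.8252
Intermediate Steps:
k(w, C) = 10 + 2*w (k(w, C) = 7 - (-3 - 2*w) = 7 + (3 + 2*w) = 10 + 2*w)
D(T) = (T + 1/(82 + T))/(-18 + T) (D(T) = (T + 1/(82 + T))/(T + (10 + 2*(-14))) = (T + 1/(82 + T))/(T + (10 - 28)) = (T + 1/(82 + T))/(T - 18) = (T + 1/(82 + T))/(-18 + T))
r(s, I) = 5 + s (r(s, I) = s + 5 = 5 + s)
r(Z(6), 157) + D(121) = (5 - 11) + (1 + 121² + 82*121)/(-1476 + 121² + 64*121) = -6 + (1 + 14641 + 9922)/(-1476 + 14641 + 7744) = -6 + 24564/20909 = -100890/20909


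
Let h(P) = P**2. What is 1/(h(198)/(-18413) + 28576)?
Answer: 18413/526130684 ≈ 3.4997e-5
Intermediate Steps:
1/(h(198)/(-18413) + 28576) = 1/(198**2/(-18413) + 28576) = 1/(39204*(-1/18413) + 28576) = 1/(-39204/18413 + 28576) = 1/(526130684/18413) = 18413/526130684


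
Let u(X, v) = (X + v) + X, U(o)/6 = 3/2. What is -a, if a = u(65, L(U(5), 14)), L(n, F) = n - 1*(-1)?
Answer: -140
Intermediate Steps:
U(o) = 9 (U(o) = 6*(3/2) = 9)
L(n, F) = 1 + n (L(n, F) = n + 1 = 1 + n)
u(X, v) = v + 2*X
a = 140 (a = (1 + 9) + 2*65 = 10 + 130 = 140)
-a = -1*140 = -140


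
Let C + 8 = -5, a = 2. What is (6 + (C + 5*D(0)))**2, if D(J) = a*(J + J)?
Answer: 49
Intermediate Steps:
C = -13 (C = -8 - 5 = -13)
D(J) = 4*J (D(J) = 2*(J + J) = 2*(2*J) = 4*J)
(6 + (C + 5*D(0)))**2 = (6 + (-13 + 5*(4*0)))**2 = (6 + (-13 + 5*0))**2 = (6 + (-13 + 0))**2 = (6 - 13)**2 = (-7)**2 = 49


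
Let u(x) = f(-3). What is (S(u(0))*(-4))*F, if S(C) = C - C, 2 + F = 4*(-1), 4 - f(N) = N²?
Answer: 0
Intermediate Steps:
f(N) = 4 - N²
F = -6 (F = -2 + 4*(-1) = -2 - 4 = -6)
u(x) = -5 (u(x) = 4 - 1*(-3)² = 4 - 1*9 = 4 - 9 = -5)
S(C) = 0
(S(u(0))*(-4))*F = (0*(-4))*(-6) = 0*(-6) = 0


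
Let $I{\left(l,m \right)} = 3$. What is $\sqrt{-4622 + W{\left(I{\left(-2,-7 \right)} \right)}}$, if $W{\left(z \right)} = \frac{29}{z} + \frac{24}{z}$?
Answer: $\frac{i \sqrt{41439}}{3} \approx 67.855 i$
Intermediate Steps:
$W{\left(z \right)} = \frac{53}{z}$
$\sqrt{-4622 + W{\left(I{\left(-2,-7 \right)} \right)}} = \sqrt{-4622 + \frac{53}{3}} = \sqrt{- \frac{13813}{3}} = \frac{i \sqrt{41439}}{3}$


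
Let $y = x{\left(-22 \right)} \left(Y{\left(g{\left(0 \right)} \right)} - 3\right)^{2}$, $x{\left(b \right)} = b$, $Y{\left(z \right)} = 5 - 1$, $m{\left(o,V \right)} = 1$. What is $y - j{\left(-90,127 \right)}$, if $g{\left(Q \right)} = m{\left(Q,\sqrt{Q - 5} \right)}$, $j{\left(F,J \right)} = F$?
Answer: $68$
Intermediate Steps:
$g{\left(Q \right)} = 1$
$Y{\left(z \right)} = 4$ ($Y{\left(z \right)} = 5 - 1 = 4$)
$y = -22$ ($y = - 22 \left(4 - 3\right)^{2} = - 22 \cdot 1^{2} = \left(-22\right) 1 = -22$)
$y - j{\left(-90,127 \right)} = -22 - -90 = -22 + 90 = 68$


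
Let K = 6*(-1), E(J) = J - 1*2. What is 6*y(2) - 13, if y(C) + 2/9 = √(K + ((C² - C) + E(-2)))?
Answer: -43/3 + 12*I*√2 ≈ -14.333 + 16.971*I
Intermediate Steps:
E(J) = -2 + J (E(J) = J - 2 = -2 + J)
K = -6
y(C) = -2/9 + √(-10 + C² - C) (y(C) = -2/9 + √(-6 + ((C² - C) + (-2 - 2))) = -2/9 + √(-6 + ((C² - C) - 4)) = -2/9 + √(-6 + (-4 + C² - C)) = -2/9 + √(-10 + C² - C))
6*y(2) - 13 = 6*(-2/9 + √(-10 + 2² - 1*2)) - 13 = 6*(-2/9 + √(-10 + 4 - 2)) - 13 = 6*(-2/9 + √(-8)) - 13 = 6*(-2/9 + 2*I*√2) - 13 = (-4/3 + 12*I*√2) - 13 = -43/3 + 12*I*√2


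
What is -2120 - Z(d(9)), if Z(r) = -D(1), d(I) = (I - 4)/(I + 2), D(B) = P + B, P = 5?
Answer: -2114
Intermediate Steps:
D(B) = 5 + B
d(I) = (-4 + I)/(2 + I)
Z(r) = -6 (Z(r) = -(5 + 1) = -1*6 = -6)
-2120 - Z(d(9)) = -2120 - 1*(-6) = -2120 + 6 = -2114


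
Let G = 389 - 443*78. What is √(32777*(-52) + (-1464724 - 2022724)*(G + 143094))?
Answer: 2*I*√94971481899 ≈ 6.1635e+5*I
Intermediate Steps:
G = -34165 (G = 389 - 34554 = -34165)
√(32777*(-52) + (-1464724 - 2022724)*(G + 143094)) = √(32777*(-52) + (-1464724 - 2022724)*(-34165 + 143094)) = √(-1704404 - 3487448*108929) = √(-1704404 - 379884223192) = √(-379885927596) = 2*I*√94971481899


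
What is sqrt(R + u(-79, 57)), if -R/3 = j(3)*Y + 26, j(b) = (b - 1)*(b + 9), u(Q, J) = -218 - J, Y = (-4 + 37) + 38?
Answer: I*sqrt(5465) ≈ 73.926*I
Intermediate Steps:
Y = 71 (Y = 33 + 38 = 71)
j(b) = (-1 + b)*(9 + b)
R = -5190 (R = -3*((-9 + 3**2 + 8*3)*71 + 26) = -3*((-9 + 9 + 24)*71 + 26) = -3*(24*71 + 26) = -3*(1704 + 26) = -3*1730 = -5190)
sqrt(R + u(-79, 57)) = sqrt(-5190 + (-218 - 1*57)) = sqrt(-5190 + (-218 - 57)) = sqrt(-5190 - 275) = sqrt(-5465) = I*sqrt(5465)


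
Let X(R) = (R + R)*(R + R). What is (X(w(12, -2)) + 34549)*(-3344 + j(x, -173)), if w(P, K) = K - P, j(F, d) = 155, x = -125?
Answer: -112676937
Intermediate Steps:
X(R) = 4*R² (X(R) = (2*R)*(2*R) = 4*R²)
(X(w(12, -2)) + 34549)*(-3344 + j(x, -173)) = (4*(-2 - 1*12)² + 34549)*(-3344 + 155) = (4*(-2 - 12)² + 34549)*(-3189) = (4*(-14)² + 34549)*(-3189) = (4*196 + 34549)*(-3189) = (784 + 34549)*(-3189) = 35333*(-3189) = -112676937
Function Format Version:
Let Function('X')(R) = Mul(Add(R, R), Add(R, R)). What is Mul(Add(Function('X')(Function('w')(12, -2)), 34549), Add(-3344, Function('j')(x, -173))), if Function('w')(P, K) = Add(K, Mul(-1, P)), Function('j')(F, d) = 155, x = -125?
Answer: -112676937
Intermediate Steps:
Function('X')(R) = Mul(4, Pow(R, 2)) (Function('X')(R) = Mul(Mul(2, R), Mul(2, R)) = Mul(4, Pow(R, 2)))
Mul(Add(Function('X')(Function('w')(12, -2)), 34549), Add(-3344, Function('j')(x, -173))) = Mul(Add(Mul(4, Pow(Add(-2, Mul(-1, 12)), 2)), 34549), Add(-3344, 155)) = Mul(Add(Mul(4, Pow(Add(-2, -12), 2)), 34549), -3189) = Mul(Add(Mul(4, Pow(-14, 2)), 34549), -3189) = Mul(Add(Mul(4, 196), 34549), -3189) = Mul(Add(784, 34549), -3189) = Mul(35333, -3189) = -112676937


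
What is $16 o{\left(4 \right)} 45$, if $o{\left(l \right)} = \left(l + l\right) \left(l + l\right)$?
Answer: $46080$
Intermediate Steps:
$o{\left(l \right)} = 4 l^{2}$ ($o{\left(l \right)} = 2 l 2 l = 4 l^{2}$)
$16 o{\left(4 \right)} 45 = 16 \cdot 4 \cdot 4^{2} \cdot 45 = 16 \cdot 4 \cdot 16 \cdot 45 = 16 \cdot 64 \cdot 45 = 1024 \cdot 45 = 46080$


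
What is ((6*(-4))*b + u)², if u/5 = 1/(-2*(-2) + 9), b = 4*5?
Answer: 38875225/169 ≈ 2.3003e+5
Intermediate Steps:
b = 20
u = 5/13 (u = 5/(-2*(-2) + 9) = 5/(4 + 9) = 5/13 ≈ 0.38462)
((6*(-4))*b + u)² = ((6*(-4))*20 + 5/13)² = (-24*20 + 5/13)² = (-480 + 5/13)² = (-6235/13)² = 38875225/169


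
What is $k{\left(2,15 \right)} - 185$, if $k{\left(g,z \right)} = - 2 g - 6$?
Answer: $-195$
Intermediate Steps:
$k{\left(g,z \right)} = -6 - 2 g$
$k{\left(2,15 \right)} - 185 = \left(-6 - 4\right) - 185 = -10 - 185 = -195$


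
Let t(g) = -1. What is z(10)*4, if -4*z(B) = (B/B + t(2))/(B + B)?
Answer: 0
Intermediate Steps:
z(B) = 0 (z(B) = -(B/B - 1)/(4*(B + B)) = -(1 - 1)/(4*(2*B)) = -0*1/(2*B) = -¼*0 = 0)
z(10)*4 = 0*4 = 0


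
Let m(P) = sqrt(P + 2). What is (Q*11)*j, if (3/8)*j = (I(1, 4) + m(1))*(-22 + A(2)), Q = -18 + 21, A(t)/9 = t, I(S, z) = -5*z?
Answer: 7040 - 352*sqrt(3) ≈ 6430.3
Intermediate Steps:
A(t) = 9*t
Q = 3
m(P) = sqrt(2 + P)
j = 640/3 - 32*sqrt(3)/3 (j = 8*((-5*4 + sqrt(2 + 1))*(-22 + 9*2))/3 = 8*((-20 + sqrt(3))*(-22 + 18))/3 = 8*((-20 + sqrt(3))*(-4))/3 = 8*(80 - 4*sqrt(3))/3 = 640/3 - 32*sqrt(3)/3 ≈ 194.86)
(Q*11)*j = (3*11)*(640/3 - 32*sqrt(3)/3) = 33*(640/3 - 32*sqrt(3)/3) = 7040 - 352*sqrt(3)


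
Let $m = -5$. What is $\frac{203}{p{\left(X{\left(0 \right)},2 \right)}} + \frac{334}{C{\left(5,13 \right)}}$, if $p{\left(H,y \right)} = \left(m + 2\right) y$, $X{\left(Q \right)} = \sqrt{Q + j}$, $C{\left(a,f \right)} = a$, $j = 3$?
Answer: $\frac{989}{30} \approx 32.967$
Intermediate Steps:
$X{\left(Q \right)} = \sqrt{3 + Q}$ ($X{\left(Q \right)} = \sqrt{Q + 3} = \sqrt{3 + Q}$)
$p{\left(H,y \right)} = - 3 y$ ($p{\left(H,y \right)} = \left(-5 + 2\right) y = - 3 y$)
$\frac{203}{p{\left(X{\left(0 \right)},2 \right)}} + \frac{334}{C{\left(5,13 \right)}} = \frac{203}{\left(-3\right) 2} + \frac{334}{5} = \frac{203}{-6} + 334 \cdot \frac{1}{5} = 203 \left(- \frac{1}{6}\right) + \frac{334}{5} = - \frac{203}{6} + \frac{334}{5} = \frac{989}{30}$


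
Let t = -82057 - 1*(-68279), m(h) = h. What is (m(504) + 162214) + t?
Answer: 148940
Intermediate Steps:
t = -13778 (t = -82057 + 68279 = -13778)
(m(504) + 162214) + t = (504 + 162214) - 13778 = 162718 - 13778 = 148940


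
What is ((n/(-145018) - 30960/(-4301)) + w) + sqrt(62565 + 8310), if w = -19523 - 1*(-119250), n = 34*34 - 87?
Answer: 62206450739397/623722418 + 45*sqrt(35) ≈ 1.0000e+5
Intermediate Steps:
n = 1069 (n = 1156 - 87 = 1069)
w = 99727 (w = -19523 + 119250 = 99727)
((n/(-145018) - 30960/(-4301)) + w) + sqrt(62565 + 8310) = ((1069/(-145018) - 30960/(-4301)) + 99727) + sqrt(62565 + 8310) = ((1069*(-1/145018) - 30960*(-1/4301)) + 99727) + sqrt(70875) = ((-1069/145018 + 30960/4301) + 99727) + 45*sqrt(35) = (4485159511/623722418 + 99727) + 45*sqrt(35) = 62206450739397/623722418 + 45*sqrt(35)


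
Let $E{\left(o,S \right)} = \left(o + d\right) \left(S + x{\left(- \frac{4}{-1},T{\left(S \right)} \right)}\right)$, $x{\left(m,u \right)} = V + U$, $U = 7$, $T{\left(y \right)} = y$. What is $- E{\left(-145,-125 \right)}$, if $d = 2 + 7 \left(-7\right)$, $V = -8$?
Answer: $-24192$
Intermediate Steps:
$x{\left(m,u \right)} = -1$ ($x{\left(m,u \right)} = -8 + 7 = -1$)
$d = -47$ ($d = 2 - 49 = -47$)
$E{\left(o,S \right)} = \left(-1 + S\right) \left(-47 + o\right)$ ($E{\left(o,S \right)} = \left(o - 47\right) \left(S - 1\right) = \left(-47 + o\right) \left(-1 + S\right) = \left(-1 + S\right) \left(-47 + o\right)$)
$- E{\left(-145,-125 \right)} = - (47 - -145 - -5875 - -18125) = - (47 + 145 + 5875 + 18125) = \left(-1\right) 24192 = -24192$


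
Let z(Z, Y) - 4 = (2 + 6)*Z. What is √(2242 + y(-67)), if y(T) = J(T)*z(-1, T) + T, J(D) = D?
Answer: √2443 ≈ 49.427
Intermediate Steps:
z(Z, Y) = 4 + 8*Z (z(Z, Y) = 4 + (2 + 6)*Z = 4 + 8*Z)
y(T) = -3*T (y(T) = T*(4 + 8*(-1)) + T = T*(4 - 8) + T = T*(-4) + T = -4*T + T = -3*T)
√(2242 + y(-67)) = √(2242 - 3*(-67)) = √(2242 + 201) = √2443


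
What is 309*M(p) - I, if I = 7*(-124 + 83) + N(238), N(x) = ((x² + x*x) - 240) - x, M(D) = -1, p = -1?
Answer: -112832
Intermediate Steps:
N(x) = -240 - x + 2*x² (N(x) = ((x² + x²) - 240) - x = (2*x² - 240) - x = (-240 + 2*x²) - x = -240 - x + 2*x²)
I = 112523 (I = 7*(-124 + 83) + (-240 - 1*238 + 2*238²) = 7*(-41) + (-240 - 238 + 2*56644) = -287 + (-240 - 238 + 113288) = -287 + 112810 = 112523)
309*M(p) - I = 309*(-1) - 1*112523 = -309 - 112523 = -112832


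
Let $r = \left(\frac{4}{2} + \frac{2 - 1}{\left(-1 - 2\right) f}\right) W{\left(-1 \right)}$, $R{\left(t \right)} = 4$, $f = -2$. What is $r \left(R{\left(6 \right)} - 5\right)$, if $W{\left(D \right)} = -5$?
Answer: $\frac{65}{6} \approx 10.833$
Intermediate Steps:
$r = - \frac{65}{6}$ ($r = \left(\frac{4}{2} + \frac{2 - 1}{\left(-1 - 2\right) \left(-2\right)}\right) \left(-5\right) = \left(4 \cdot \frac{1}{2} + \frac{2 - 1}{\left(-3\right) \left(-2\right)}\right) \left(-5\right) = \left(2 + 1 \cdot \frac{1}{6}\right) \left(-5\right) = \left(2 + \frac{1}{6}\right) \left(-5\right) = \frac{13}{6} \left(-5\right) = - \frac{65}{6} \approx -10.833$)
$r \left(R{\left(6 \right)} - 5\right) = - \frac{65 \left(4 - 5\right)}{6} = \left(- \frac{65}{6}\right) \left(-1\right) = \frac{65}{6}$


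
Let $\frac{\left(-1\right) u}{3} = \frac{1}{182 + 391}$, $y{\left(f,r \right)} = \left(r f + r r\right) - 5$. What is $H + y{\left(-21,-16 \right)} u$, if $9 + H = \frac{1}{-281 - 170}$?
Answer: $- \frac{1040197}{86141} \approx -12.076$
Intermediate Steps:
$y{\left(f,r \right)} = -5 + r^{2} + f r$ ($y{\left(f,r \right)} = \left(f r + r^{2}\right) - 5 = \left(r^{2} + f r\right) - 5 = -5 + r^{2} + f r$)
$u = - \frac{1}{191}$ ($u = - \frac{3}{182 + 391} = - \frac{3}{573} = \left(-3\right) \frac{1}{573} = - \frac{1}{191} \approx -0.0052356$)
$H = - \frac{4060}{451}$ ($H = -9 + \frac{1}{-281 - 170} = -9 + \frac{1}{-451} = -9 - \frac{1}{451} = - \frac{4060}{451} \approx -9.0022$)
$H + y{\left(-21,-16 \right)} u = - \frac{4060}{451} + \left(-5 + \left(-16\right)^{2} - -336\right) \left(- \frac{1}{191}\right) = - \frac{4060}{451} + \left(-5 + 256 + 336\right) \left(- \frac{1}{191}\right) = - \frac{4060}{451} + 587 \left(- \frac{1}{191}\right) = - \frac{4060}{451} - \frac{587}{191} = - \frac{1040197}{86141}$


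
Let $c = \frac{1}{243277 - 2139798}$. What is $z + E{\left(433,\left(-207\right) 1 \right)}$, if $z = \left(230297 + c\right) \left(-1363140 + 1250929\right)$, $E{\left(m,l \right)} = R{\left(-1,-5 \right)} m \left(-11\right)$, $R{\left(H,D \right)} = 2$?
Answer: $- \frac{4455421992191122}{172411} \approx -2.5842 \cdot 10^{10}$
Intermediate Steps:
$c = - \frac{1}{1896521}$ ($c = \frac{1}{-1896521} = - \frac{1}{1896521} \approx -5.2728 \cdot 10^{-7}$)
$E{\left(m,l \right)} = - 22 m$ ($E{\left(m,l \right)} = 2 m \left(-11\right) = - 22 m$)
$z = - \frac{4455420349803936}{172411}$ ($z = \left(230297 - \frac{1}{1896521}\right) \left(-1363140 + 1250929\right) = \frac{436763096736}{1896521} \left(-112211\right) = - \frac{4455420349803936}{172411} \approx -2.5842 \cdot 10^{10}$)
$z + E{\left(433,\left(-207\right) 1 \right)} = - \frac{4455420349803936}{172411} - 9526 = - \frac{4455421992191122}{172411}$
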